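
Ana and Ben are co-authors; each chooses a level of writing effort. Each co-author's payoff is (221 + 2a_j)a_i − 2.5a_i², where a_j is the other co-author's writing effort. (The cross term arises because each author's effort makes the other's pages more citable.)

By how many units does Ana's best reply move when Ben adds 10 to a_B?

Ana's payoff is (221 + 2a_B)a_A − 2.5a_A².
∂π/∂a_A = 221 + 2a_B − 5a_A = 0, so a_A = 44.2 + 0.4a_B.
The reaction-function slope is 0.4, so a 10-unit rise in a_B moves a_A by 0.4 × 10 = 4. Ana's best response rises — the actions are strategic complements.

4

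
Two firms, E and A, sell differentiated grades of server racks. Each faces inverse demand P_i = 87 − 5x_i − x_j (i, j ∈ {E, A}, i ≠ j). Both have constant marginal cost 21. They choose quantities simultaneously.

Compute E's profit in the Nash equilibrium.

Firm E's profit: π = x_E(87 − 5x_E − x_A) − 21x_E.
∂π/∂x_E = 66 − 10x_E − x_A = 0 ⇒ x_E = 6.6 − 0.1x_A.
The game is symmetric, so in equilibrium x_A = x_E: the reaction function gives 1.1x_E = 6.6, hence x_E = 6.
P_E = 87 − 5·6 − 6 = 51.
Profit = (51 − 21)·6 = 180.

180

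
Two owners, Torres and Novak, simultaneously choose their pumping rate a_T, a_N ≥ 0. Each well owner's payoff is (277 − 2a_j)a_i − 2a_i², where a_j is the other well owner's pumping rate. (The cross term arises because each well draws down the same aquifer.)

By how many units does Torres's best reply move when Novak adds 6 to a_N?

Torres's payoff is (277 − 2a_N)a_T − 2a_T².
∂π/∂a_T = 277 − 2a_N − 4a_T = 0, so a_T = 69.25 − 0.5a_N.
The reaction-function slope is −0.5, so a 6-unit rise in a_N moves a_T by −0.5 × 6 = −3. Torres's best response falls — the actions are strategic substitutes.

-3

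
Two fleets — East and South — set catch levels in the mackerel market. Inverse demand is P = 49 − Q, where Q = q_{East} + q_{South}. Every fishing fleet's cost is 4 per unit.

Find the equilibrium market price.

Fishing fleet East's profit: π = q_{East}(49 − (q_{East} + q_{South})) − 4q_{East}.
∂π/∂q_{East} = 45 − 2q_{East} − q_{South} = 0, so q_{East} = 22.5 − 0.5q_{South}.
By symmetry q_{South} = q_{East}; substituting into the reaction function, 1.5q_{East} = 22.5 and q_{East} = 15.
Equilibrium price: P = 49 − 30 = 19.

19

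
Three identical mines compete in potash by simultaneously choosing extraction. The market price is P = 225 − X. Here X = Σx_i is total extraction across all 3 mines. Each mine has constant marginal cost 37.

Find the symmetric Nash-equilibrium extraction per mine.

47

A representative mine's profit is π_i = x_i(225 − X) − 37x_i, with X = x_i + Σ_{j≠i} x_j.
First-order condition: 188 − 2x_i − Σ_{j≠i} x_j = 0.
In a symmetric equilibrium every mine chooses the same x, so Σ_{j≠i} x_j = 2x. The condition becomes 188 − 4x = 0, giving x = 188/4 = 47.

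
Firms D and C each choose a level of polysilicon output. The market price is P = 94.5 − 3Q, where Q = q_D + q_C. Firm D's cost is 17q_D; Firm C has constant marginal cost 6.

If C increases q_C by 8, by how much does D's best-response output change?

-4

Firm D's profit: π = q_D(94.5 − 3(q_D + q_C)) − 17q_D.
∂π/∂q_D = 77.5 − 6q_D − 3q_C = 0, so q_D = 155/12 − 0.5q_C.
The reaction-function slope is −0.5, so an 8-unit rise in q_C moves q_D by −0.5 × 8 = −4. D's best response falls — the actions are strategic substitutes.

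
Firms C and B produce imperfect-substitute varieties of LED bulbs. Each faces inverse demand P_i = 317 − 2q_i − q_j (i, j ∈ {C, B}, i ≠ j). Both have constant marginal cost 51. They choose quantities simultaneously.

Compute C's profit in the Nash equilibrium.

5660.48

Firm C's profit: π = q_C(317 − 2q_C − q_B) − 51q_C.
∂π/∂q_C = 266 − 4q_C − q_B = 0 ⇒ q_C = 66.5 − 0.25q_B.
Setting q_C = q_B in the reaction function: q_C = 66.5 − 0.25q_C, so q_C = 66.5 / 1.25 = 53.2.
P_C = 317 − 2·53.2 − 53.2 = 157.4.
Profit = (157.4 − 51)·53.2 = 5660.48.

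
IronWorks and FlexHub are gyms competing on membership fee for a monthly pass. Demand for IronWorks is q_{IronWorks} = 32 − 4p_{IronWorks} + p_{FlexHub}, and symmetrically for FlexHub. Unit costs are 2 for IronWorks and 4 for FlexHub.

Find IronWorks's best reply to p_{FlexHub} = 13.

IronWorks's profit: π = (p_{IronWorks} − 2)(32 − 4p_{IronWorks} + p_{FlexHub}).
∂π/∂p_{IronWorks} = 40 − 8p_{IronWorks} + p_{FlexHub} = 0 ⇒ p_{IronWorks} = 5 + 0.125p_{FlexHub}.
At p_{FlexHub} = 13: p_{IronWorks} = 5 + 0.125·13 = 6.625.

6.625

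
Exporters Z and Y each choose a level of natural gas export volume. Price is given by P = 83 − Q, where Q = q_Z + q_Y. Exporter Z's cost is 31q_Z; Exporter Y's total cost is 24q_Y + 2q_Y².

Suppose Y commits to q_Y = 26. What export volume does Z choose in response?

13

Exporter Z's profit: π = q_Z(83 − (q_Z + q_Y)) − 31q_Z.
∂π/∂q_Z = 52 − 2q_Z − q_Y = 0, so q_Z = 26 − 0.5q_Y.
At q_Y = 26: q_Z = 26 − 0.5·26 = 13.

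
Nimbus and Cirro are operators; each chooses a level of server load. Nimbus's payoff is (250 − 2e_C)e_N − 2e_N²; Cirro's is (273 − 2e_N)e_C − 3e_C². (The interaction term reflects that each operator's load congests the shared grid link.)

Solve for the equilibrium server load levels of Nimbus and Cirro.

47.7, 29.6

Expanding Nimbus's payoff: 250e_N − 2e_Ce_N − 2e_N².
∂π/∂e_N = 250 − 2e_C − 4e_N = 0, so e_N = 62.5 − 0.5e_C.
Likewise for Cirro: e_C = 45.5 − (1/3)e_N.
Substituting the second reaction function into the first: e_N = 62.5 − 0.5(45.5 − (1/3)e_N), which gives (5/6)e_N = 39.75 ⇒ e_N = 47.7.
Then e_C = 45.5 − (1/3)·47.7 = 29.6.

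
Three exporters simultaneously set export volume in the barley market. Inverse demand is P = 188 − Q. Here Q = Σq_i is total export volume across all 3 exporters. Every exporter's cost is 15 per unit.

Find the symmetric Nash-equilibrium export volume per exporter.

A representative exporter's profit is π_i = q_i(188 − Q) − 15q_i, with Q = q_i + Σ_{j≠i} q_j.
First-order condition: 173 − 2q_i − Σ_{j≠i} q_j = 0.
Imposing symmetry (q_j = q for all j) turns Σ_{j≠i} q_j into 2q, so 173 = 4q and q = 43.25.

43.25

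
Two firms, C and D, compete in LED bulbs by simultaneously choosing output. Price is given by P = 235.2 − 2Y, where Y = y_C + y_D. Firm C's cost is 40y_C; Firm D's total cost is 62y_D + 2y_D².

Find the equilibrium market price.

126.8

Firm C's profit: π = y_C(235.2 − 2(y_C + y_D)) − 40y_C.
∂π/∂y_C = 195.2 − 4y_C − 2y_D = 0, so y_C = 48.8 − 0.5y_D.
For D: ∂π/∂y_D = 173.2 − 8y_D − 2y_C = 0 ⇒ y_D = 21.65 − 0.25y_C.
Substituting the second reaction function into the first: y_C = 48.8 − 0.5(21.65 − 0.25y_C), which gives 0.875y_C = 37.975 ⇒ y_C = 43.4.
Then y_D = 21.65 − 0.25·43.4 = 10.8.
Equilibrium price: P = 235.2 − 2·54.2 = 126.8.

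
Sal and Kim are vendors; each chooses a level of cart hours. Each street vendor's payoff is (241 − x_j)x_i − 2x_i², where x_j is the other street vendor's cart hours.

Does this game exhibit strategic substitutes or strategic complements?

strategic substitutes

Sal's payoff is (241 − x_K)x_S − 2x_S².
∂π/∂x_S = 241 − x_K − 4x_S = 0, so x_S = 60.25 − 0.25x_K.
The best-response slope dx_S/dx_K = −0.25 < 0: the reaction function is downward-sloping, so the choices are strategic substitutes.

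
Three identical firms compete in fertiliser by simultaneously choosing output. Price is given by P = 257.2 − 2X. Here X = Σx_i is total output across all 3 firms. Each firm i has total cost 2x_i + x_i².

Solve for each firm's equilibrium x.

25.52

A representative firm's profit is π_i = x_i(257.2 − 2X) − 2x_i − x_i², with X = x_i + Σ_{j≠i} x_j.
First-order condition: 255.2 − 6x_i − 2Σ_{j≠i} x_j = 0.
In a symmetric equilibrium every firm chooses the same x, so Σ_{j≠i} x_j = 2x. The condition becomes 255.2 − 10x = 0, giving x = 255.2/10 = 25.52.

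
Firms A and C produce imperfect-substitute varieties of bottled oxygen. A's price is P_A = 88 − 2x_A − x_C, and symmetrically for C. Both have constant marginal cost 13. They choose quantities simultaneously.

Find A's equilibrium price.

43

Firm A's profit: π = x_A(88 − 2x_A − x_C) − 13x_A.
∂π/∂x_A = 75 − 4x_A − x_C = 0 ⇒ x_A = 18.75 − 0.25x_C.
By symmetry x_C = x_A; substituting into the reaction function, 1.25x_A = 18.75 and x_A = 15.
P_A = 88 − 2·15 − 15 = 43.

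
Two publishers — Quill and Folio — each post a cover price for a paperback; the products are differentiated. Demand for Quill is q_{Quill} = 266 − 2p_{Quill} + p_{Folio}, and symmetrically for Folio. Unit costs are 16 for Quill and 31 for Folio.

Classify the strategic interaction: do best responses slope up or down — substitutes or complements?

Quill's profit: π = (p_{Quill} − 16)(266 − 2p_{Quill} + p_{Folio}).
∂π/∂p_{Quill} = 298 − 4p_{Quill} + p_{Folio} = 0 ⇒ p_{Quill} = 74.5 + 0.25p_{Folio}.
The best-response slope dp_{Quill}/dp_{Folio} = 0.25 > 0: the reaction function is upward-sloping, so the choices are strategic complements.

strategic complements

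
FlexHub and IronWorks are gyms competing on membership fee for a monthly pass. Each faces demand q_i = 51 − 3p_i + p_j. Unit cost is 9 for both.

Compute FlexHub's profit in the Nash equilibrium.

FlexHub's profit: π = (p_{FlexHub} − 9)(51 − 3p_{FlexHub} + p_{IronWorks}).
∂π/∂p_{FlexHub} = 78 − 6p_{FlexHub} + p_{IronWorks} = 0 ⇒ p_{FlexHub} = 13 + (1/6)p_{IronWorks}.
By symmetry p_{IronWorks} = p_{FlexHub}; substituting into the reaction function, (5/6)p_{FlexHub} = 13 and p_{FlexHub} = 15.6.
q_{FlexHub} = 51 − 3·15.6 + 15.6 = 19.8.
Profit = (15.6 − 9)·19.8 = 130.68.

130.68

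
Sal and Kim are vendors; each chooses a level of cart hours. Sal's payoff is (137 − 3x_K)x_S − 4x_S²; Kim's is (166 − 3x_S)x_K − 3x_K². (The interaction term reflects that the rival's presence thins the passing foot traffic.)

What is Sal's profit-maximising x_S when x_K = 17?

Expanding Sal's payoff: 137x_S − 3x_Kx_S − 4x_S².
∂π/∂x_S = 137 − 3x_K − 8x_S = 0, so x_S = 17.125 − 0.375x_K.
At x_K = 17: x_S = 17.125 − 0.375·17 = 10.75.

10.75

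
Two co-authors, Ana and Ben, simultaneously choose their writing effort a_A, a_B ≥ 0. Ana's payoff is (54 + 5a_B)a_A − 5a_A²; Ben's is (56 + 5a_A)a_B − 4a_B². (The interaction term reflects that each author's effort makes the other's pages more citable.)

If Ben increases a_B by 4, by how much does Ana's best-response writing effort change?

2

Expanding Ana's payoff: 54a_A + 5a_Ba_A − 5a_A².
∂π/∂a_A = 54 + 5a_B − 10a_A = 0, so a_A = 5.4 + 0.5a_B.
The reaction-function slope is 0.5, so a 4-unit rise in a_B moves a_A by 0.5 × 4 = 2. Ana's best response rises — the actions are strategic complements.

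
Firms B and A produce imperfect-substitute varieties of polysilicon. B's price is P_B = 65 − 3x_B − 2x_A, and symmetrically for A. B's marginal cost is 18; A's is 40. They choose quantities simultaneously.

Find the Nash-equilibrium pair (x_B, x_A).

7.25, 1.75

Firm B's profit: π = x_B(65 − 3x_B − 2x_A) − 18x_B.
∂π/∂x_B = 47 − 6x_B − 2x_A = 0 ⇒ x_B = 47/6 − (1/3)x_A.
Similarly x_A = 25/6 − (1/3)x_B.
Substituting the second reaction function into the first: x_B = 47/6 − (1/3)(25/6 − (1/3)x_B), which gives (8/9)x_B = 58/9 ⇒ x_B = 7.25.
Then x_A = 25/6 − (1/3)·7.25 = 1.75.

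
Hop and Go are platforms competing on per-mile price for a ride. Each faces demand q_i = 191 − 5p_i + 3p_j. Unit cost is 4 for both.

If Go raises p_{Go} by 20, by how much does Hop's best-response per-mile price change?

Hop's profit: π = (p_{Hop} − 4)(191 − 5p_{Hop} + 3p_{Go}).
∂π/∂p_{Hop} = 211 − 10p_{Hop} + 3p_{Go} = 0 ⇒ p_{Hop} = 21.1 + 0.3p_{Go}.
The reaction-function slope is 0.3, so a 20-unit rise in p_{Go} moves p_{Hop} by 0.3 × 20 = 6. Hop's best response rises — the actions are strategic complements.

6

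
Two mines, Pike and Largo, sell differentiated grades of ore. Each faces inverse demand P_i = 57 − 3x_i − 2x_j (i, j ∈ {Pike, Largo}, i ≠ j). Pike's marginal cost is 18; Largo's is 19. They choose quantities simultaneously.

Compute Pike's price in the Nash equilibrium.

Mine Pike's profit: π = x_{Pike}(57 − 3x_{Pike} − 2x_{Largo}) − 18x_{Pike}.
∂π/∂x_{Pike} = 39 − 6x_{Pike} − 2x_{Largo} = 0 ⇒ x_{Pike} = 6.5 − (1/3)x_{Largo}.
Similarly x_{Largo} = 19/3 − (1/3)x_{Pike}.
Solving the two reaction functions simultaneously: (1 − (−1/3)(−1/3))x_{Pike} = 6.5 − (1/3)·(19/3), so (8/9)x_{Pike} = 79/18 and x_{Pike} = 4.9375.
Then x_{Largo} = 19/3 − (1/3)·4.9375 = 4.6875.
P_{Pike} = 57 − 3·4.9375 − 2·4.6875 = 32.8125.

32.8125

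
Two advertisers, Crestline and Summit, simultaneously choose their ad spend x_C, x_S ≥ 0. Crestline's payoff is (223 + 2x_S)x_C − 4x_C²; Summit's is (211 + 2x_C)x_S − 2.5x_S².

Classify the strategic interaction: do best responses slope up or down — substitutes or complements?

Expanding Crestline's payoff: 223x_C + 2x_Sx_C − 4x_C².
∂π/∂x_C = 223 + 2x_S − 8x_C = 0, so x_C = 27.875 + 0.25x_S.
The best-response slope dx_C/dx_S = 0.25 > 0: the reaction function is upward-sloping, so the choices are strategic complements.

strategic complements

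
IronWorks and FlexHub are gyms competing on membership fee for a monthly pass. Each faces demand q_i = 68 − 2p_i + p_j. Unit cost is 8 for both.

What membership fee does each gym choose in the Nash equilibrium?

IronWorks's profit: π = (p_{IronWorks} − 8)(68 − 2p_{IronWorks} + p_{FlexHub}).
∂π/∂p_{IronWorks} = 84 − 4p_{IronWorks} + p_{FlexHub} = 0 ⇒ p_{IronWorks} = 21 + 0.25p_{FlexHub}.
Setting p_{IronWorks} = p_{FlexHub} in the reaction function: p_{IronWorks} = 21 + 0.25p_{IronWorks}, so p_{IronWorks} = 21 / 0.75 = 28.

28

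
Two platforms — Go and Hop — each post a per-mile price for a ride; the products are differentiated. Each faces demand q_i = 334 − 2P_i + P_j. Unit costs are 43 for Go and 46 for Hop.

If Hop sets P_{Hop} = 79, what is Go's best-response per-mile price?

124.75

Go's profit: π = (P_{Go} − 43)(334 − 2P_{Go} + P_{Hop}).
∂π/∂P_{Go} = 420 − 4P_{Go} + P_{Hop} = 0 ⇒ P_{Go} = 105 + 0.25P_{Hop}.
At P_{Hop} = 79: P_{Go} = 105 + 0.25·79 = 124.75.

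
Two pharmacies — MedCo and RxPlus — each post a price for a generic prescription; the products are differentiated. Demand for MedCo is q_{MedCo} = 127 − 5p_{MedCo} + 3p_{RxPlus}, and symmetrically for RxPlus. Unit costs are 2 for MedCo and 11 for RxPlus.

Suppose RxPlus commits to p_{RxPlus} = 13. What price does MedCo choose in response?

17.6

MedCo's profit: π = (p_{MedCo} − 2)(127 − 5p_{MedCo} + 3p_{RxPlus}).
∂π/∂p_{MedCo} = 137 − 10p_{MedCo} + 3p_{RxPlus} = 0 ⇒ p_{MedCo} = 13.7 + 0.3p_{RxPlus}.
At p_{RxPlus} = 13: p_{MedCo} = 13.7 + 0.3·13 = 17.6.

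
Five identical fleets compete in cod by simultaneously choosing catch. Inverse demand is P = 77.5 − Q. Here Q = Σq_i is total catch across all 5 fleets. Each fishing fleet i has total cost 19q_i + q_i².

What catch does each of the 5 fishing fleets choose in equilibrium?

A representative fishing fleet's profit is π_i = q_i(77.5 − Q) − 19q_i − q_i², with Q = q_i + Σ_{j≠i} q_j.
First-order condition: 58.5 − 4q_i − Σ_{j≠i} q_j = 0.
With identical fishing fleets, set every q_j = q: then 58.5 − 4q − 4q = 0, i.e. q = 58.5/8 = 7.3125.

7.3125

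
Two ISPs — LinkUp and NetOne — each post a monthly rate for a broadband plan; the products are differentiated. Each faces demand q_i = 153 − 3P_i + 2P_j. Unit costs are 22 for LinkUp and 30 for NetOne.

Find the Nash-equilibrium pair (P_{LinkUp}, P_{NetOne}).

LinkUp's profit: π = (P_{LinkUp} − 22)(153 − 3P_{LinkUp} + 2P_{NetOne}).
∂π/∂P_{LinkUp} = 219 − 6P_{LinkUp} + 2P_{NetOne} = 0 ⇒ P_{LinkUp} = 36.5 + (1/3)P_{NetOne}.
Similarly P_{NetOne} = 40.5 + (1/3)P_{LinkUp}.
Solving the two reaction functions simultaneously: (1 − (1/3)(1/3))P_{LinkUp} = 36.5 + (1/3)·40.5, so (8/9)P_{LinkUp} = 50 and P_{LinkUp} = 56.25.
Then P_{NetOne} = 40.5 + (1/3)·56.25 = 59.25.

56.25, 59.25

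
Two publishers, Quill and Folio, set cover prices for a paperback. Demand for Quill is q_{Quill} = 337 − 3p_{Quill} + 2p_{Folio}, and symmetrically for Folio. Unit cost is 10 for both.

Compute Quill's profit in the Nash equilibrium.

20049.1875

Quill's profit: π = (p_{Quill} − 10)(337 − 3p_{Quill} + 2p_{Folio}).
∂π/∂p_{Quill} = 367 − 6p_{Quill} + 2p_{Folio} = 0 ⇒ p_{Quill} = 367/6 + (1/3)p_{Folio}.
Setting p_{Quill} = p_{Folio} in the reaction function: p_{Quill} = 367/6 + (1/3)p_{Quill}, so p_{Quill} = (367/6) / (2/3) = 91.75.
q_{Quill} = 337 − 3·91.75 + 2·91.75 = 245.25.
Profit = (91.75 − 10)·245.25 = 20049.1875.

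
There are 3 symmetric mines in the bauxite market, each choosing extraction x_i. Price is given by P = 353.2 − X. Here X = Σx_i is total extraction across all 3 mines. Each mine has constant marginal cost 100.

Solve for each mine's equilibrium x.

A representative mine's profit is π_i = x_i(353.2 − X) − 100x_i, with X = x_i + Σ_{j≠i} x_j.
First-order condition: 253.2 − 2x_i − Σ_{j≠i} x_j = 0.
Imposing symmetry (x_j = x for all j) turns Σ_{j≠i} x_j into 2x, so 253.2 = 4x and x = 63.3.

63.3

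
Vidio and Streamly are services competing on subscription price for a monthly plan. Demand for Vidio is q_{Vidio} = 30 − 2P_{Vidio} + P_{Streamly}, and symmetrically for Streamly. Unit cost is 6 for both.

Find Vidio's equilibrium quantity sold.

16

Vidio's profit: π = (P_{Vidio} − 6)(30 − 2P_{Vidio} + P_{Streamly}).
∂π/∂P_{Vidio} = 42 − 4P_{Vidio} + P_{Streamly} = 0 ⇒ P_{Vidio} = 10.5 + 0.25P_{Streamly}.
The game is symmetric, so in equilibrium P_{Streamly} = P_{Vidio}: the reaction function gives 0.75P_{Vidio} = 10.5, hence P_{Vidio} = 14.
q_{Vidio} = 30 − 2·14 + 14 = 16.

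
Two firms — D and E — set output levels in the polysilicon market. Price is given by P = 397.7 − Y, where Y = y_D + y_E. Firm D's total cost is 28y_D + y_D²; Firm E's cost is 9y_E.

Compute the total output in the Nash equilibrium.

Firm D's profit: π = y_D(397.7 − (y_D + y_E)) − 28y_D − y_D².
∂π/∂y_D = 369.7 − 4y_D − y_E = 0, so y_D = 92.425 − 0.25y_E.
For E: ∂π/∂y_E = 388.7 − 2y_E − y_D = 0 ⇒ y_E = 194.35 − 0.5y_D.
Solving the two reaction functions simultaneously: (1 − (−0.25)(−0.5))y_D = 92.425 − 0.25·194.35, so 0.875y_D = 43.8375 and y_D = 50.1.
Then y_E = 194.35 − 0.5·50.1 = 169.3.
Total output: 50.1 + 169.3 = 219.4.

219.4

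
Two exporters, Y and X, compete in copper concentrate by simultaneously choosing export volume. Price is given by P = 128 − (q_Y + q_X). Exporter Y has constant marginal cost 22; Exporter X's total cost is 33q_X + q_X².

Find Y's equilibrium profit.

Exporter Y's profit: π = q_Y(128 − (q_Y + q_X)) − 22q_Y.
∂π/∂q_Y = 106 − 2q_Y − q_X = 0, so q_Y = 53 − 0.5q_X.
For X: ∂π/∂q_X = 95 − 4q_X − q_Y = 0 ⇒ q_X = 23.75 − 0.25q_Y.
Solving the two reaction functions simultaneously: (1 − (−0.5)(−0.25))q_Y = 53 − 0.5·23.75, so 0.875q_Y = 41.125 and q_Y = 47.
Then q_X = 23.75 − 0.25·47 = 12.
Price P = 128 − 59 = 69.
Y's profit: (69 − 22)·47 = 2209.

2209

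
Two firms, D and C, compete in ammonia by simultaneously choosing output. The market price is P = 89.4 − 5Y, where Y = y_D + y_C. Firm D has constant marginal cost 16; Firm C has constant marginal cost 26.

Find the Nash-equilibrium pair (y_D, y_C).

5.56, 3.56

Firm D's profit: π = y_D(89.4 − 5(y_D + y_C)) − 16y_D.
∂π/∂y_D = 73.4 − 10y_D − 5y_C = 0, so y_D = 7.34 − 0.5y_C.
By the same steps for C: y_C = 6.34 − 0.5y_D.
Substituting the second reaction function into the first: y_D = 7.34 − 0.5(6.34 − 0.5y_D), which gives 0.75y_D = 4.17 ⇒ y_D = 5.56.
Then y_C = 6.34 − 0.5·5.56 = 3.56.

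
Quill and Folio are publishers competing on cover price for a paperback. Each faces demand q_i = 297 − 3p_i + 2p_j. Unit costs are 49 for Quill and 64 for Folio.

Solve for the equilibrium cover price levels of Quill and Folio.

Quill's profit: π = (p_{Quill} − 49)(297 − 3p_{Quill} + 2p_{Folio}).
∂π/∂p_{Quill} = 444 − 6p_{Quill} + 2p_{Folio} = 0 ⇒ p_{Quill} = 74 + (1/3)p_{Folio}.
Similarly p_{Folio} = 81.5 + (1/3)p_{Quill}.
Substituting the second reaction function into the first: p_{Quill} = 74 + (1/3)(81.5 + (1/3)p_{Quill}), which gives (8/9)p_{Quill} = 607/6 ⇒ p_{Quill} = 113.8125.
Then p_{Folio} = 81.5 + (1/3)·113.8125 = 119.4375.

113.8125, 119.4375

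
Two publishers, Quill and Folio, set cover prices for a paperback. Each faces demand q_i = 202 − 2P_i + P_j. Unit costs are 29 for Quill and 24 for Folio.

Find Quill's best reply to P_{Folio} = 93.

88.25

Quill's profit: π = (P_{Quill} − 29)(202 − 2P_{Quill} + P_{Folio}).
∂π/∂P_{Quill} = 260 − 4P_{Quill} + P_{Folio} = 0 ⇒ P_{Quill} = 65 + 0.25P_{Folio}.
At P_{Folio} = 93: P_{Quill} = 65 + 0.25·93 = 88.25.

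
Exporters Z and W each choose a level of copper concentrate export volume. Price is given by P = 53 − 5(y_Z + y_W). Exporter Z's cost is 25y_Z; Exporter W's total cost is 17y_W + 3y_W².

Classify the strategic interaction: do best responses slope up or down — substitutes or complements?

strategic substitutes

Exporter Z's profit: π = y_Z(53 − 5(y_Z + y_W)) − 25y_Z.
∂π/∂y_Z = 28 − 10y_Z − 5y_W = 0, so y_Z = 2.8 − 0.5y_W.
The best-response slope dy_Z/dy_W = −0.5 < 0: the reaction function is downward-sloping, so the choices are strategic substitutes.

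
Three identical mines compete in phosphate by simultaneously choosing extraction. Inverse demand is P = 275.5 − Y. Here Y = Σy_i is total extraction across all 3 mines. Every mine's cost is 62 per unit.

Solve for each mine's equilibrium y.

A representative mine's profit is π_i = y_i(275.5 − Y) − 62y_i, with Y = y_i + Σ_{j≠i} y_j.
First-order condition: 213.5 − 2y_i − Σ_{j≠i} y_j = 0.
With identical mines, set every y_j = y: then 213.5 − 2y − 2y = 0, i.e. y = 213.5/4 = 53.375.

53.375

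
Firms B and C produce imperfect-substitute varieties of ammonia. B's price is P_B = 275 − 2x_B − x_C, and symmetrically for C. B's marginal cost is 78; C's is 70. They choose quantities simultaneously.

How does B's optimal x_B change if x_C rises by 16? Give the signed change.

Firm B's profit: π = x_B(275 − 2x_B − x_C) − 78x_B.
∂π/∂x_B = 197 − 4x_B − x_C = 0 ⇒ x_B = 49.25 − 0.25x_C.
The reaction-function slope is −0.25, so a 16-unit rise in x_C moves x_B by −0.25 × 16 = −4. B's best response falls — the actions are strategic substitutes.

-4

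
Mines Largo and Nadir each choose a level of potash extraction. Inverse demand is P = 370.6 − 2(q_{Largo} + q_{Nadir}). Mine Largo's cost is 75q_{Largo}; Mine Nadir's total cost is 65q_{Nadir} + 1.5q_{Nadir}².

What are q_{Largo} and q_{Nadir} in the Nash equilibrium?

60.75, 26.3

Mine Largo's profit: π = q_{Largo}(370.6 − 2(q_{Largo} + q_{Nadir})) − 75q_{Largo}.
∂π/∂q_{Largo} = 295.6 − 4q_{Largo} − 2q_{Nadir} = 0, so q_{Largo} = 73.9 − 0.5q_{Nadir}.
For Nadir: ∂π/∂q_{Nadir} = 305.6 − 7q_{Nadir} − 2q_{Largo} = 0 ⇒ q_{Nadir} = 1528/35 − (2/7)q_{Largo}.
Solving the two reaction functions simultaneously: (1 − (−0.5)(−2/7))q_{Largo} = 73.9 − 0.5·(1528/35), so (6/7)q_{Largo} = 729/14 and q_{Largo} = 60.75.
Then q_{Nadir} = 1528/35 − (2/7)·60.75 = 26.3.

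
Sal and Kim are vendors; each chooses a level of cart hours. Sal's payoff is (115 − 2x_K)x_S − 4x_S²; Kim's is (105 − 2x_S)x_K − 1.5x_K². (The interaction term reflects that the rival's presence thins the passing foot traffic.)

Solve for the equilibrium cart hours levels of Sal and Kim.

Expanding Sal's payoff: 115x_S − 2x_Kx_S − 4x_S².
∂π/∂x_S = 115 − 2x_K − 8x_S = 0, so x_S = 14.375 − 0.25x_K.
Likewise for Kim: x_K = 35 − (2/3)x_S.
Solving the two reaction functions simultaneously: (1 − (−0.25)(−2/3))x_S = 14.375 − 0.25·35, so (5/6)x_S = 5.625 and x_S = 6.75.
Then x_K = 35 − (2/3)·6.75 = 30.5.

6.75, 30.5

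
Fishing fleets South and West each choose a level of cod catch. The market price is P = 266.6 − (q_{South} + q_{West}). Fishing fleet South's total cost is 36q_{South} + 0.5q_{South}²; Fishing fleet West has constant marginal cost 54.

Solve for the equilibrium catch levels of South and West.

49.72, 81.44

Fishing fleet South's profit: π = q_{South}(266.6 − (q_{South} + q_{West})) − 36q_{South} − 0.5q_{South}².
∂π/∂q_{South} = 230.6 − 3q_{South} − q_{West} = 0, so q_{South} = 1153/15 − (1/3)q_{West}.
For West: ∂π/∂q_{West} = 212.6 − 2q_{West} − q_{South} = 0 ⇒ q_{West} = 106.3 − 0.5q_{South}.
Plugging q_{West} into South's best response: q_{South} = 1153/15 − (1/3)(106.3 − 0.5q_{South}) ⇒ (5/6)q_{South} = 1243/30, so q_{South} = 49.72.
Then q_{West} = 106.3 − 0.5·49.72 = 81.44.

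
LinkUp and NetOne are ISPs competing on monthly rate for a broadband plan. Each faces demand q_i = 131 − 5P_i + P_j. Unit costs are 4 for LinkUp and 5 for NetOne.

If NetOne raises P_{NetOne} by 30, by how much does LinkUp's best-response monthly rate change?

LinkUp's profit: π = (P_{LinkUp} − 4)(131 − 5P_{LinkUp} + P_{NetOne}).
∂π/∂P_{LinkUp} = 151 − 10P_{LinkUp} + P_{NetOne} = 0 ⇒ P_{LinkUp} = 15.1 + 0.1P_{NetOne}.
The reaction-function slope is 0.1, so a 30-unit rise in P_{NetOne} moves P_{LinkUp} by 0.1 × 30 = 3. LinkUp's best response rises — the actions are strategic complements.

3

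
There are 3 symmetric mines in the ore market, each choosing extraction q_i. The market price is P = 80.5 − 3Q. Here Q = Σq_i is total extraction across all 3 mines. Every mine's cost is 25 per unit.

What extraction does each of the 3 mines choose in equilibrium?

A representative mine's profit is π_i = q_i(80.5 − 3Q) − 25q_i, with Q = q_i + Σ_{j≠i} q_j.
First-order condition: 55.5 − 6q_i − 3Σ_{j≠i} q_j = 0.
In a symmetric equilibrium every mine chooses the same q, so Σ_{j≠i} q_j = 2q. The condition becomes 55.5 − 12q = 0, giving q = 55.5/12 = 4.625.

4.625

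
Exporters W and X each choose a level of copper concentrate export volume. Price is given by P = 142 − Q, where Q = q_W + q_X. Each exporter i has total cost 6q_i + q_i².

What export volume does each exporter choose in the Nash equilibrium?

Exporter W's profit: π = q_W(142 − (q_W + q_X)) − 6q_W − q_W².
∂π/∂q_W = 136 − 4q_W − q_X = 0, so q_W = 34 − 0.25q_X.
By symmetry q_X = q_W; substituting into the reaction function, 1.25q_W = 34 and q_W = 27.2.

27.2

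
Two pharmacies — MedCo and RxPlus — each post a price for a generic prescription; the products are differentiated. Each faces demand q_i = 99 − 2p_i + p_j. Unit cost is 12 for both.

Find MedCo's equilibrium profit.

MedCo's profit: π = (p_{MedCo} − 12)(99 − 2p_{MedCo} + p_{RxPlus}).
∂π/∂p_{MedCo} = 123 − 4p_{MedCo} + p_{RxPlus} = 0 ⇒ p_{MedCo} = 30.75 + 0.25p_{RxPlus}.
Setting p_{MedCo} = p_{RxPlus} in the reaction function: p_{MedCo} = 30.75 + 0.25p_{MedCo}, so p_{MedCo} = 30.75 / 0.75 = 41.
q_{MedCo} = 99 − 2·41 + 41 = 58.
Profit = (41 − 12)·58 = 1682.

1682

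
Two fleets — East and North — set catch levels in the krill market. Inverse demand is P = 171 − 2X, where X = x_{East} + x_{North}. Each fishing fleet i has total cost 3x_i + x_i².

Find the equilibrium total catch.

Fishing fleet East's profit: π = x_{East}(171 − 2(x_{East} + x_{North})) − 3x_{East} − x_{East}².
∂π/∂x_{East} = 168 − 6x_{East} − 2x_{North} = 0, so x_{East} = 28 − (1/3)x_{North}.
By symmetry x_{North} = x_{East}; substituting into the reaction function, (4/3)x_{East} = 28 and x_{East} = 21.
Total catch: 21 + 21 = 42.

42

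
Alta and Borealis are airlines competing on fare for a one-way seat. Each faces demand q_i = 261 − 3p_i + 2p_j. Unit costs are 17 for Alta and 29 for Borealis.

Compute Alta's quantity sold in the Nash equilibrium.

189.75

Alta's profit: π = (p_{Alta} − 17)(261 − 3p_{Alta} + 2p_{Borealis}).
∂π/∂p_{Alta} = 312 − 6p_{Alta} + 2p_{Borealis} = 0 ⇒ p_{Alta} = 52 + (1/3)p_{Borealis}.
Similarly p_{Borealis} = 58 + (1/3)p_{Alta}.
Plugging p_{Borealis} into Alta's best response: p_{Alta} = 52 + (1/3)(58 + (1/3)p_{Alta}) ⇒ (8/9)p_{Alta} = 214/3, so p_{Alta} = 80.25.
Then p_{Borealis} = 58 + (1/3)·80.25 = 84.75.
q_{Alta} = 261 − 3·80.25 + 2·84.75 = 189.75.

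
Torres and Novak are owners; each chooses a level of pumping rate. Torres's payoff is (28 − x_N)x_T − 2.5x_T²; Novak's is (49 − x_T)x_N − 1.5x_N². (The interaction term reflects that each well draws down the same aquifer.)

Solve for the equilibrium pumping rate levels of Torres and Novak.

Expanding Torres's payoff: 28x_T − x_Nx_T − 2.5x_T².
∂π/∂x_T = 28 − x_N − 5x_T = 0, so x_T = 5.6 − 0.2x_N.
Likewise for Novak: x_N = 49/3 − (1/3)x_T.
Plugging x_N into Torres's best response: x_T = 5.6 − 0.2(49/3 − (1/3)x_T) ⇒ (14/15)x_T = 7/3, so x_T = 2.5.
Then x_N = 49/3 − (1/3)·2.5 = 15.5.

2.5, 15.5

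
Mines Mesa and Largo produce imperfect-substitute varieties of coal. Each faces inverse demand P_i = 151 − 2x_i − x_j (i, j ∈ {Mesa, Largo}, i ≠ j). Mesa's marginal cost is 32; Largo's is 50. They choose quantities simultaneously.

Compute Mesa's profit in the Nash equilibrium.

1250

Mine Mesa's profit: π = x_{Mesa}(151 − 2x_{Mesa} − x_{Largo}) − 32x_{Mesa}.
∂π/∂x_{Mesa} = 119 − 4x_{Mesa} − x_{Largo} = 0 ⇒ x_{Mesa} = 29.75 − 0.25x_{Largo}.
Similarly x_{Largo} = 25.25 − 0.25x_{Mesa}.
Substituting the second reaction function into the first: x_{Mesa} = 29.75 − 0.25(25.25 − 0.25x_{Mesa}), which gives 0.9375x_{Mesa} = 23.4375 ⇒ x_{Mesa} = 25.
Then x_{Largo} = 25.25 − 0.25·25 = 19.
P_{Mesa} = 151 − 2·25 − 19 = 82.
Profit = (82 − 32)·25 = 1250.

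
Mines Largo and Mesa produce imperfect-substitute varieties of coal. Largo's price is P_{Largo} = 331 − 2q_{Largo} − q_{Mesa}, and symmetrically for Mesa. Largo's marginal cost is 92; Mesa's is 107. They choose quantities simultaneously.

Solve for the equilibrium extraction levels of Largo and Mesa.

Mine Largo's profit: π = q_{Largo}(331 − 2q_{Largo} − q_{Mesa}) − 92q_{Largo}.
∂π/∂q_{Largo} = 239 − 4q_{Largo} − q_{Mesa} = 0 ⇒ q_{Largo} = 59.75 − 0.25q_{Mesa}.
Similarly q_{Mesa} = 56 − 0.25q_{Largo}.
Solving the two reaction functions simultaneously: (1 − (−0.25)(−0.25))q_{Largo} = 59.75 − 0.25·56, so 0.9375q_{Largo} = 45.75 and q_{Largo} = 48.8.
Then q_{Mesa} = 56 − 0.25·48.8 = 43.8.

48.8, 43.8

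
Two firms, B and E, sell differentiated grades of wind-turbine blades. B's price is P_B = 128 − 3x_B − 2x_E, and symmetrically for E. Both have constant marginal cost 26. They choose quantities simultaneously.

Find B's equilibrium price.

Firm B's profit: π = x_B(128 − 3x_B − 2x_E) − 26x_B.
∂π/∂x_B = 102 − 6x_B − 2x_E = 0 ⇒ x_B = 17 − (1/3)x_E.
Setting x_B = x_E in the reaction function: x_B = 17 − (1/3)x_B, so x_B = 17 / (4/3) = 12.75.
P_B = 128 − 3·12.75 − 2·12.75 = 64.25.

64.25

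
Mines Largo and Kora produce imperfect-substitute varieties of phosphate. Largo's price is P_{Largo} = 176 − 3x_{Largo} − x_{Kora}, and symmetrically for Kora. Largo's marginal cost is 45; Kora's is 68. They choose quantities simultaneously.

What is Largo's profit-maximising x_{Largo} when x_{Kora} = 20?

Mine Largo's profit: π = x_{Largo}(176 − 3x_{Largo} − x_{Kora}) − 45x_{Largo}.
∂π/∂x_{Largo} = 131 − 6x_{Largo} − x_{Kora} = 0 ⇒ x_{Largo} = 131/6 − (1/6)x_{Kora}.
At x_{Kora} = 20: x_{Largo} = 131/6 − (1/6)·20 = 18.5.

18.5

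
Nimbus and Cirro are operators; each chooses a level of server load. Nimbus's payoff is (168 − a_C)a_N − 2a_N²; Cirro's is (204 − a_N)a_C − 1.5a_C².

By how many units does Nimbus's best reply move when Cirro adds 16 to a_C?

-4

Expanding Nimbus's payoff: 168a_N − a_Ca_N − 2a_N².
∂π/∂a_N = 168 − a_C − 4a_N = 0, so a_N = 42 − 0.25a_C.
The reaction-function slope is −0.25, so a 16-unit rise in a_C moves a_N by −0.25 × 16 = −4. Nimbus's best response falls — the actions are strategic substitutes.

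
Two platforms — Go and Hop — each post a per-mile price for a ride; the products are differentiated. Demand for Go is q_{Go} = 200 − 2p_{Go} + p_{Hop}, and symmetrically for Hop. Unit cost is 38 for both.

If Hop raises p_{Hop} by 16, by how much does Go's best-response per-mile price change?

Go's profit: π = (p_{Go} − 38)(200 − 2p_{Go} + p_{Hop}).
∂π/∂p_{Go} = 276 − 4p_{Go} + p_{Hop} = 0 ⇒ p_{Go} = 69 + 0.25p_{Hop}.
The reaction-function slope is 0.25, so a 16-unit rise in p_{Hop} moves p_{Go} by 0.25 × 16 = 4. Go's best response rises — the actions are strategic complements.

4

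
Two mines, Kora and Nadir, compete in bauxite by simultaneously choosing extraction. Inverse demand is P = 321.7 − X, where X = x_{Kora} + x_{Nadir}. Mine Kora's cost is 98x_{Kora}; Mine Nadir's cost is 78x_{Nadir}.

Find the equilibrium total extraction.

Mine Kora's profit: π = x_{Kora}(321.7 − (x_{Kora} + x_{Nadir})) − 98x_{Kora}.
∂π/∂x_{Kora} = 223.7 − 2x_{Kora} − x_{Nadir} = 0, so x_{Kora} = 111.85 − 0.5x_{Nadir}.
By the same steps for Nadir: x_{Nadir} = 121.85 − 0.5x_{Kora}.
Solving the two reaction functions simultaneously: (1 − (−0.5)(−0.5))x_{Kora} = 111.85 − 0.5·121.85, so 0.75x_{Kora} = 50.925 and x_{Kora} = 67.9.
Then x_{Nadir} = 121.85 − 0.5·67.9 = 87.9.
Total extraction: 67.9 + 87.9 = 155.8.

155.8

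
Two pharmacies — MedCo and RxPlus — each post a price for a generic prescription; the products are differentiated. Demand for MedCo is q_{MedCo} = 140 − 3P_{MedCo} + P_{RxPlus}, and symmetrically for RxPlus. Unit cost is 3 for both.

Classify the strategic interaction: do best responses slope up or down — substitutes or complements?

MedCo's profit: π = (P_{MedCo} − 3)(140 − 3P_{MedCo} + P_{RxPlus}).
∂π/∂P_{MedCo} = 149 − 6P_{MedCo} + P_{RxPlus} = 0 ⇒ P_{MedCo} = 149/6 + (1/6)P_{RxPlus}.
The best-response slope dP_{MedCo}/dP_{RxPlus} = 1/6 > 0: the reaction function is upward-sloping, so the choices are strategic complements.

strategic complements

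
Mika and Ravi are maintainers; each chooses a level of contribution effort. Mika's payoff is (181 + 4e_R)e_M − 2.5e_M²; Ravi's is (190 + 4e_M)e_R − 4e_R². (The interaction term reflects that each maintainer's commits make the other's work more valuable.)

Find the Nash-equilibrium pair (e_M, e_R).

Expanding Mika's payoff: 181e_M + 4e_Re_M − 2.5e_M².
∂π/∂e_M = 181 + 4e_R − 5e_M = 0, so e_M = 36.2 + 0.8e_R.
Likewise for Ravi: e_R = 23.75 + 0.5e_M.
Solving the two reaction functions simultaneously: (1 − (0.8)(0.5))e_M = 36.2 + 0.8·23.75, so 0.6e_M = 55.2 and e_M = 92.
Then e_R = 23.75 + 0.5·92 = 69.75.

92, 69.75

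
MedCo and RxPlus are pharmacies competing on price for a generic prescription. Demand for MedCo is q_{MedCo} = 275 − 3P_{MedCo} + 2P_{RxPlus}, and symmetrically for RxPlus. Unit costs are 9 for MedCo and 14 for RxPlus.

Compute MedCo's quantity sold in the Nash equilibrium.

MedCo's profit: π = (P_{MedCo} − 9)(275 − 3P_{MedCo} + 2P_{RxPlus}).
∂π/∂P_{MedCo} = 302 − 6P_{MedCo} + 2P_{RxPlus} = 0 ⇒ P_{MedCo} = 151/3 + (1/3)P_{RxPlus}.
Similarly P_{RxPlus} = 317/6 + (1/3)P_{MedCo}.
Substituting the second reaction function into the first: P_{MedCo} = 151/3 + (1/3)(317/6 + (1/3)P_{MedCo}), which gives (8/9)P_{MedCo} = 1223/18 ⇒ P_{MedCo} = 76.4375.
Then P_{RxPlus} = 317/6 + (1/3)·76.4375 = 78.3125.
q_{MedCo} = 275 − 3·76.4375 + 2·78.3125 = 202.3125.

202.3125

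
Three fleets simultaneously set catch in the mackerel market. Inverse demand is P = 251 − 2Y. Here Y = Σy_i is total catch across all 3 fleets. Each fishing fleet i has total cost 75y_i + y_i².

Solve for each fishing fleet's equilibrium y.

17.6

A representative fishing fleet's profit is π_i = y_i(251 − 2Y) − 75y_i − y_i², with Y = y_i + Σ_{j≠i} y_j.
First-order condition: 176 − 6y_i − 2Σ_{j≠i} y_j = 0.
In a symmetric equilibrium every fishing fleet chooses the same y, so Σ_{j≠i} y_j = 2y. The condition becomes 176 − 10y = 0, giving y = 176/10 = 17.6.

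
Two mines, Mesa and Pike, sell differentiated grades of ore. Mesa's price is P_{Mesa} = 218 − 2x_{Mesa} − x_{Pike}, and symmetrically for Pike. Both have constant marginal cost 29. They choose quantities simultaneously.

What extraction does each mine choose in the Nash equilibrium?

37.8

Mine Mesa's profit: π = x_{Mesa}(218 − 2x_{Mesa} − x_{Pike}) − 29x_{Mesa}.
∂π/∂x_{Mesa} = 189 − 4x_{Mesa} − x_{Pike} = 0 ⇒ x_{Mesa} = 47.25 − 0.25x_{Pike}.
The game is symmetric, so in equilibrium x_{Pike} = x_{Mesa}: the reaction function gives 1.25x_{Mesa} = 47.25, hence x_{Mesa} = 37.8.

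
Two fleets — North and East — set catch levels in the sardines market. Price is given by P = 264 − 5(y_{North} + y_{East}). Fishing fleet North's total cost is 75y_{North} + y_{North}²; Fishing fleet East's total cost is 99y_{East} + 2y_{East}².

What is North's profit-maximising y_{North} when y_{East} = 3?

14.5

Fishing fleet North's profit: π = y_{North}(264 − 5(y_{North} + y_{East})) − 75y_{North} − y_{North}².
∂π/∂y_{North} = 189 − 12y_{North} − 5y_{East} = 0, so y_{North} = 15.75 − (5/12)y_{East}.
At y_{East} = 3: y_{North} = 15.75 − (5/12)·3 = 14.5.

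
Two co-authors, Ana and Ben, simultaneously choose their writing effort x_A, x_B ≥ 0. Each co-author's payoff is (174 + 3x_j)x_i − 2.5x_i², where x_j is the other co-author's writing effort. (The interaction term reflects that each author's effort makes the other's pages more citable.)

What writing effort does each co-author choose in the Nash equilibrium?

87

Ana's payoff is (174 + 3x_B)x_A − 2.5x_A².
∂π/∂x_A = 174 + 3x_B − 5x_A = 0, so x_A = 34.8 + 0.6x_B.
Setting x_A = x_B in the reaction function: x_A = 34.8 + 0.6x_A, so x_A = 34.8 / 0.4 = 87.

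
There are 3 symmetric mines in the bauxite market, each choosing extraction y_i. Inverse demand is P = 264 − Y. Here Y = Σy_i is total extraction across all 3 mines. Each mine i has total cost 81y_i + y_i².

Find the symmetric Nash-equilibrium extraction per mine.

A representative mine's profit is π_i = y_i(264 − Y) − 81y_i − y_i², with Y = y_i + Σ_{j≠i} y_j.
First-order condition: 183 − 4y_i − Σ_{j≠i} y_j = 0.
With identical mines, set every y_j = y: then 183 − 4y − 2y = 0, i.e. y = 183/6 = 30.5.

30.5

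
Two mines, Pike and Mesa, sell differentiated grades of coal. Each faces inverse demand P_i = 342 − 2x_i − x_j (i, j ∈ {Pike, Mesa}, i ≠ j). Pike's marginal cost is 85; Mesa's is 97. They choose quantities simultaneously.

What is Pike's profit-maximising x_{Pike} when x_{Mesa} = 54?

Mine Pike's profit: π = x_{Pike}(342 − 2x_{Pike} − x_{Mesa}) − 85x_{Pike}.
∂π/∂x_{Pike} = 257 − 4x_{Pike} − x_{Mesa} = 0 ⇒ x_{Pike} = 64.25 − 0.25x_{Mesa}.
At x_{Mesa} = 54: x_{Pike} = 64.25 − 0.25·54 = 50.75.

50.75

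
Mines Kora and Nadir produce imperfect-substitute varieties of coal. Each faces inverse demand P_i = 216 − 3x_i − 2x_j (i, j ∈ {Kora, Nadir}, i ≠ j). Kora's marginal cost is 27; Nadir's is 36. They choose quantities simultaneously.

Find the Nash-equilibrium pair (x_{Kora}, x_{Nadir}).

24.1875, 21.9375

Mine Kora's profit: π = x_{Kora}(216 − 3x_{Kora} − 2x_{Nadir}) − 27x_{Kora}.
∂π/∂x_{Kora} = 189 − 6x_{Kora} − 2x_{Nadir} = 0 ⇒ x_{Kora} = 31.5 − (1/3)x_{Nadir}.
Similarly x_{Nadir} = 30 − (1/3)x_{Kora}.
Substituting the second reaction function into the first: x_{Kora} = 31.5 − (1/3)(30 − (1/3)x_{Kora}), which gives (8/9)x_{Kora} = 21.5 ⇒ x_{Kora} = 24.1875.
Then x_{Nadir} = 30 − (1/3)·24.1875 = 21.9375.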